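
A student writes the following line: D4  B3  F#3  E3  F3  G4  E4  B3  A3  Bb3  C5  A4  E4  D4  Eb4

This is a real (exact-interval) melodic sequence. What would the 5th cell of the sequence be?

The 5-note cells begin on D4, G4, C5 — each up a 4th from the last.
Continuing the starts: F5 → Bb5.
From Bb5 the exact shape gives Bb5 G5 D5 C5 Db5.

Bb5 G5 D5 C5 Db5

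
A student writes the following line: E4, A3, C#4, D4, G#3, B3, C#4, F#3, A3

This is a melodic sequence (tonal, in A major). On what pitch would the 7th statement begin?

Taking 3-note groups, the heads are E4, D4, C#4: the pattern moves down a 2nd.
Continuing: B3 → A3 → G#3 → F#3. Statement 7 starts on F#3.

F#3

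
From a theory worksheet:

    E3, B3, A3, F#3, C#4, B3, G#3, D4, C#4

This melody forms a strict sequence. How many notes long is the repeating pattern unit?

9 notes total. Splitting into 3 groups of 3:
E3 B3 A3 | F#3 C#4 B3 | G#3 D4 C#4
That's a consistent up a 2nd shift per cell, and no other grouping gives one.

3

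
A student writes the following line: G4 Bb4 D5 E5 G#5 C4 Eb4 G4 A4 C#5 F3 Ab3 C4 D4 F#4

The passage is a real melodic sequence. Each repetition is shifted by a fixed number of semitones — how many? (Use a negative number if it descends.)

-7

Unit = 5 notes; the statements start on G4, C4, F3, moving down a 5th each time.
Counting half-steps from G4 to C4: -7.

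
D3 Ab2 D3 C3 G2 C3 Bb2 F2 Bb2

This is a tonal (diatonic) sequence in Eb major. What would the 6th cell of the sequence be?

The 3-note cells begin on D3, C3, Bb2 — each down a 2nd from the last.
Carrying on: Ab2 → G2 → F2.
Statement 6 starts on F2 and keeps the same diatonic contour: F2 C2 F2.

F2 C2 F2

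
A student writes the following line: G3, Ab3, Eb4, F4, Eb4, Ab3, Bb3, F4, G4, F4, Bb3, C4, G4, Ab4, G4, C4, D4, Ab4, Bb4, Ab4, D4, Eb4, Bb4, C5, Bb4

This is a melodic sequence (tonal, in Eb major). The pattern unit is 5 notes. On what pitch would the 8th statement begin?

With a 5-note motive the entries are G3, Ab3, Bb3, C4, D4, each up a 2nd from the previous.
Extending the heads up a 2nd: Eb4 → F4 → G4.

G4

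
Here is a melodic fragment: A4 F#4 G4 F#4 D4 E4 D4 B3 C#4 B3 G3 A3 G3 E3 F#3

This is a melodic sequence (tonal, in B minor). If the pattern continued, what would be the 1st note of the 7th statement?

C#3

The unit is 3 notes. Position-1 pitches of the 5 shown cells: A4, F#4, D4, B3, G3.
Extending down a 3rd: E3 → C#3.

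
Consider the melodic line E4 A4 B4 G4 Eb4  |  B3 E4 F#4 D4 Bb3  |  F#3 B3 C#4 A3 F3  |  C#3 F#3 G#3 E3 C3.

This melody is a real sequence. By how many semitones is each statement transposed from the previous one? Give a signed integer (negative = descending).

-5

With a 5-note motive the entries are E4, B3, F#3, C#3, each down a 4th from the previous.
E4→B3 is 59 − 64 = -5 semitones.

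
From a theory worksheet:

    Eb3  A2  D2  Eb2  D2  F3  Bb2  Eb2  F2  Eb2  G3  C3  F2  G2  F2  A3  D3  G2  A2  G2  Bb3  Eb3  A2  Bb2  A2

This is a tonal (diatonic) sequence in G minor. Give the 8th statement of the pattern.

The 5-note cells begin on Eb3, F3, G3, A3, Bb3 — each up a 2nd from the last.
Carrying on: C4 → D4 → Eb4.
So cell 8 is Eb4 A3 D3 Eb3 D3.

Eb4 A3 D3 Eb3 D3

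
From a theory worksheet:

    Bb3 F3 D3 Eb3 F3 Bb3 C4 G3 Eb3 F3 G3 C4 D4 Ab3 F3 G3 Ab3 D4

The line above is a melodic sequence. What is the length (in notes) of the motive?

6

Try groups of 6 (3 cells in 18 notes):
Bb3 F3 D3 Eb3 F3 Bb3 | C4 G3 Eb3 F3 G3 C4 | D4 Ab3 F3 G3 Ab3 D4
Every group is a transposition up a 2nd of the one before; no shorter unit works.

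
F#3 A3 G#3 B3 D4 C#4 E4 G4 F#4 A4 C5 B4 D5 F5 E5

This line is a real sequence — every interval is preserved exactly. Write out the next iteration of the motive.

G5 Bb5 A5

Taking 3-note groups, the heads are F#3, B3, E4, A4, D5: the pattern moves up a 4th.
So cell 6 is G5 Bb5 A5.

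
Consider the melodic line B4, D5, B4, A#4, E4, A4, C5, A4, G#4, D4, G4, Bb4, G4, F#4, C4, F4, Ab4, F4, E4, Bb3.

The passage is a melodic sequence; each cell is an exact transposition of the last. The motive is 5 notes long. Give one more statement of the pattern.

Eb4 Gb4 Eb4 D4 Ab3

Unit = 5 notes; the statements start on B4, A4, G4, F4, moving down a 2nd each time.
From Eb4 the exact shape gives Eb4 Gb4 Eb4 D4 Ab3.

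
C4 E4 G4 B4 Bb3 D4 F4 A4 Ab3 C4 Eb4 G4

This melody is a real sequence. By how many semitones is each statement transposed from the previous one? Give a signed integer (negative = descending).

-2

Unit = 4 notes; the statements start on C4, Bb3, Ab3, moving down a 2nd each time.
Counting half-steps from C4 to Bb3: -2.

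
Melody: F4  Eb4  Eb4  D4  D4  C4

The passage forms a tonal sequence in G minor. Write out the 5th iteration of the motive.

Bb3 A3

Taking 2-note groups, the heads are F4, Eb4, D4: the pattern moves down a 2nd.
Carrying on: C4 → Bb3.
So cell 5 is Bb3 A3.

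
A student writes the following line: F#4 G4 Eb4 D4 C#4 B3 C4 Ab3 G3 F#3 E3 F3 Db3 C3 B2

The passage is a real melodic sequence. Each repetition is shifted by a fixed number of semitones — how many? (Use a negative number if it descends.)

Taking 5-note groups, the heads are F#4, B3, E3: the pattern moves down a 5th.
F#4 to B3 spans -7 semitones.

-7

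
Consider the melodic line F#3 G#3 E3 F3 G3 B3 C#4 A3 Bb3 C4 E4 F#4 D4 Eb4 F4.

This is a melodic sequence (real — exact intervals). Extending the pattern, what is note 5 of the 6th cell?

Ab5

With 5-note cells, note 5 of each statement runs G3, C4, F4.
Carrying that up a 4th forward: Bb4 → Eb5 → Ab5.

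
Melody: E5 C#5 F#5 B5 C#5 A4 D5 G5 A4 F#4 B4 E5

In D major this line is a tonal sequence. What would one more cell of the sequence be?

With a 4-note motive the entries are E5, C#5, A4, each down a 3rd from the previous.
Statement 4 starts on F#4 and keeps the same diatonic contour: F#4 D4 G4 C#5.

F#4 D4 G4 C#5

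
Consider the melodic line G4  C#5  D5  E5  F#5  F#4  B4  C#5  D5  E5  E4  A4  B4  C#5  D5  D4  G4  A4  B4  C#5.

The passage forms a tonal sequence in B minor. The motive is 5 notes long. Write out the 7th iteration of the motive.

A3 D4 E4 F#4 G4

With a 5-note motive the entries are G4, F#4, E4, D4, each down a 2nd from the previous.
Continuing the starts: C#4 → B3 → A3.
From A3 the diatonic shape gives A3 D4 E4 F#4 G4.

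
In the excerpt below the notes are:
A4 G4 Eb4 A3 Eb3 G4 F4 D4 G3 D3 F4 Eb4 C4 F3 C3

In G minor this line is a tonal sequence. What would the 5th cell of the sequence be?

D4 C4 A3 D3 A2

The 5-note cells begin on A4, G4, F4 — each down a 2nd from the last.
Carrying on: Eb4 → D4.
Statement 5 starts on D4 and keeps the same diatonic contour: D4 C4 A3 D3 A2.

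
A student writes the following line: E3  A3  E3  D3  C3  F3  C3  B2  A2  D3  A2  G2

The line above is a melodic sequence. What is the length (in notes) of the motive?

4

12 notes total. Splitting into 3 groups of 4:
E3 A3 E3 D3 | C3 F3 C3 B2 | A2 D3 A2 G2
Each cell is the previous one down a 3rd — so the unit is 4 notes.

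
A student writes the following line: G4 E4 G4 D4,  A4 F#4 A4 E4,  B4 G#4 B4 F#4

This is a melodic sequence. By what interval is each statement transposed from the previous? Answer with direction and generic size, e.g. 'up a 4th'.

With a 4-note motive the entries are G4, A4, B4, each up a 2nd from the previous.
G4 to A4 is up a 2nd.

up a 2nd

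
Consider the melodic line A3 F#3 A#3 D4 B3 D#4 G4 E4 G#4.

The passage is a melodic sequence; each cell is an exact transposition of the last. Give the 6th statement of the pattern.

Taking 3-note groups, the heads are A3, D4, G4: the pattern moves up a 4th.
Extending up a 4th: C5 → F5 → Bb5.
Statement 6 starts on Bb5 and keeps the same exact contour: Bb5 G5 B5.

Bb5 G5 B5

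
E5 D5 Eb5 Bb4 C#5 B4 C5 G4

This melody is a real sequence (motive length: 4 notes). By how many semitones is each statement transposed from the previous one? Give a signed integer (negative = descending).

-3

Taking 4-note groups, the heads are E5, C#5: the pattern moves down a 3rd.
E5 to C#5 spans -3 semitones.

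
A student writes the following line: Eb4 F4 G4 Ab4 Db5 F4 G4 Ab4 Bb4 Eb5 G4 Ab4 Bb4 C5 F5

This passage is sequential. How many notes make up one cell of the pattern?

15 notes total. Splitting into 3 groups of 5:
Eb4 F4 G4 Ab4 Db5 | F4 G4 Ab4 Bb4 Eb5 | G4 Ab4 Bb4 C5 F5
Every group is a transposition up a 2nd of the one before; no shorter unit works.

5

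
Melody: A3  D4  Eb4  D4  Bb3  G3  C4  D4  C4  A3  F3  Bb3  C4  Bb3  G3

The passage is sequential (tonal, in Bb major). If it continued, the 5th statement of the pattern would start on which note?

Unit = 5 notes; the statements start on A3, G3, F3, moving down a 2nd each time.
Continuing: Eb3 → D3. Statement 5 starts on D3.

D3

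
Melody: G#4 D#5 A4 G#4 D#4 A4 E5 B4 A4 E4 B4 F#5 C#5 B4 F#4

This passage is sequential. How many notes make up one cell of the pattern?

5

There are 15 notes; a 5-note unit gives 3 cells:
G#4 D#5 A4 G#4 D#4 | A4 E5 B4 A4 E4 | B4 F#5 C#5 B4 F#4
Every group is a transposition up a 2nd of the one before; no shorter unit works.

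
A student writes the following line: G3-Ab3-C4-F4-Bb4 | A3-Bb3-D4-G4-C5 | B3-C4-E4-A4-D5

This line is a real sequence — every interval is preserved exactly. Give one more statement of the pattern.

With a 5-note motive the entries are G3, A3, B3, each up a 2nd from the previous.
So cell 4 is C#4 D4 F#4 B4 E5.

C#4 D4 F#4 B4 E5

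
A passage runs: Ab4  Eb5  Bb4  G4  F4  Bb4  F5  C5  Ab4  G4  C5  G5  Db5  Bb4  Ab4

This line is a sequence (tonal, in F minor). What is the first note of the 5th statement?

Eb5

Taking 5-note groups, the heads are Ab4, Bb4, C5: the pattern moves up a 2nd.
Continuing: Db5 → Eb5. Statement 5 starts on Eb5.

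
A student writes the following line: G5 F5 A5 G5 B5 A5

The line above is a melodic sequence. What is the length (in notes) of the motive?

6 notes total. Splitting into 3 groups of 2:
G5 F5 | A5 G5 | B5 A5
Each cell is the previous one up a 2nd — so the unit is 2 notes.

2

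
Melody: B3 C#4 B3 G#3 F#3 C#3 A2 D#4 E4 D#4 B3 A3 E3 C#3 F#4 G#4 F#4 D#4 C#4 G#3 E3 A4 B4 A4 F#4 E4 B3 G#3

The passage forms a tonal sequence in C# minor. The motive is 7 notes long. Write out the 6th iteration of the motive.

E5 F#5 E5 C#5 B4 F#4 D#4

With a 7-note motive the entries are B3, D#4, F#4, A4, each up a 3rd from the previous.
Continuing the starts: C#5 → E5.
Statement 6 starts on E5 and keeps the same diatonic contour: E5 F#5 E5 C#5 B4 F#4 D#4.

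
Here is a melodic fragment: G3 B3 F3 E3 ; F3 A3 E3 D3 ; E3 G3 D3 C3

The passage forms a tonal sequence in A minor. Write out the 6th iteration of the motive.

Unit = 4 notes; the statements start on G3, F3, E3, moving down a 2nd each time.
Continuing the starts: D3 → C3 → B2.
Statement 6 starts on B2 and keeps the same diatonic contour: B2 D3 A2 G2.

B2 D3 A2 G2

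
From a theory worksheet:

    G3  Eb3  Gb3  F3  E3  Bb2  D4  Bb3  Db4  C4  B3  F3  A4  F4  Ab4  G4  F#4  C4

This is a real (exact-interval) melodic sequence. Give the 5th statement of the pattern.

The 6-note cells begin on G3, D4, A4 — each up a 5th from the last.
Extending up a 5th: E5 → B5.
From B5 the exact shape gives B5 G5 Bb5 A5 G#5 D5.

B5 G5 Bb5 A5 G#5 D5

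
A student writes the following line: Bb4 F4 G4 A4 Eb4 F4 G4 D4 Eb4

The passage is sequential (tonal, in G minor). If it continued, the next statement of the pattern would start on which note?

F4

With a 3-note motive the entries are Bb4, A4, G4, each down a 2nd from the previous.
The next head, down a 2nd from G4, is F4.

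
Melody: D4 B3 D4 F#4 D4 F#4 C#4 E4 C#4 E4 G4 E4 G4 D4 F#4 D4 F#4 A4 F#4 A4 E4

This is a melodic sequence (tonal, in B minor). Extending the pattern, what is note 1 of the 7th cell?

Grouping in 7s, the 1st note of each cell is D4, E4, F#4.
Carrying that up a 2nd forward: G4 → A4 → B4 → C#5.

C#5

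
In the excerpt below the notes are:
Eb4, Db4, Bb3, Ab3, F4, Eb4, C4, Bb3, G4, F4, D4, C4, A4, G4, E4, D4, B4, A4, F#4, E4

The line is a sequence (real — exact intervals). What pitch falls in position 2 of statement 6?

B4

The unit is 4 notes. Position-2 pitches of the 5 shown cells: Db4, Eb4, F4, G4, A4.
One more up a 2nd gives B4.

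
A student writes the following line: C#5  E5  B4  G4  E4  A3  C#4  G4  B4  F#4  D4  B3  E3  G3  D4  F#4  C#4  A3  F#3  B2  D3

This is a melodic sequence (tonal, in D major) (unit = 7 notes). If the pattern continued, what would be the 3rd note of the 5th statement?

The unit is 7 notes. Position-3 pitches of the 3 shown cells: B4, F#4, C#4.
Each moves down a 4th. Continuing: G3 → D3.

D3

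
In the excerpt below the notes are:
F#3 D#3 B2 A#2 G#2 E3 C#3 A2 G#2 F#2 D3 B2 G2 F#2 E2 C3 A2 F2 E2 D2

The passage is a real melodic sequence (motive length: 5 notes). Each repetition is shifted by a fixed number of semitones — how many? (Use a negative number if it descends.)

-2

Unit = 5 notes; the statements start on F#3, E3, D3, C3, moving down a 2nd each time.
F#3→E3 is 52 − 54 = -2 semitones.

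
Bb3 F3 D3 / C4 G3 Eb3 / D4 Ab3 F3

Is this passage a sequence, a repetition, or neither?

Each 3-note cell is the previous one transposed up a 2nd.

sequence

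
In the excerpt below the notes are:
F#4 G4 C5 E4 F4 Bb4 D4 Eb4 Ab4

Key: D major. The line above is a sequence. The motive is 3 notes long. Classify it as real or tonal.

real

Each cell has the same semitone pattern (1, 5) — intervals are preserved exactly.
And C5 lies outside D major, so the sequence is real rather than tonal.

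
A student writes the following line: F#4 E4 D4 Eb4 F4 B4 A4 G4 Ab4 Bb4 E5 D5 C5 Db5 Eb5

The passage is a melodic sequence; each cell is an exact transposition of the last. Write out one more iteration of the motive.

Taking 5-note groups, the heads are F#4, B4, E5: the pattern moves up a 4th.
From A5 the exact shape gives A5 G5 F5 Gb5 Ab5.

A5 G5 F5 Gb5 Ab5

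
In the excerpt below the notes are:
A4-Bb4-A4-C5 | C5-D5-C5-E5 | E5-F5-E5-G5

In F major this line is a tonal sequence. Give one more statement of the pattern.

With a 4-note motive the entries are A4, C5, E5, each up a 3rd from the previous.
From G5 the diatonic shape gives G5 A5 G5 Bb5.

G5 A5 G5 Bb5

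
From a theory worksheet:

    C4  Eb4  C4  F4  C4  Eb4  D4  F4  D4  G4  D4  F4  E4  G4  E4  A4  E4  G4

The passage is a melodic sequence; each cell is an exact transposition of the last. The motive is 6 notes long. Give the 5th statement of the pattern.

The 6-note cells begin on C4, D4, E4 — each up a 2nd from the last.
Carrying on: F#4 → G#4.
So cell 5 is G#4 B4 G#4 C#5 G#4 B4.

G#4 B4 G#4 C#5 G#4 B4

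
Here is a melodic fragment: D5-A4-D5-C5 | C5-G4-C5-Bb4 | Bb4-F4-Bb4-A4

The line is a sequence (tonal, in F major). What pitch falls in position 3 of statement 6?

Grouping in 4s, the 3rd note of each cell is D5, C5, Bb4.
Each moves down a 2nd. Continuing: A4 → G4 → F4.

F4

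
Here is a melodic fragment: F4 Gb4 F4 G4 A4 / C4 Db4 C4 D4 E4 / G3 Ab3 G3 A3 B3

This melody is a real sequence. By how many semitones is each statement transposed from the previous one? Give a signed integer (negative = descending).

-5

Unit = 5 notes; the statements start on F4, C4, G3, moving down a 4th each time.
F4 to C4 spans -5 semitones.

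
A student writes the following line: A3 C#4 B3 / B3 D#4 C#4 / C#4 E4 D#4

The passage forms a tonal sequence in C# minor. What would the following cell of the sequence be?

The 3-note cells begin on A3, B3, C#4 — each up a 2nd from the last.
Statement 4 starts on D#4 and keeps the same diatonic contour: D#4 F#4 E4.

D#4 F#4 E4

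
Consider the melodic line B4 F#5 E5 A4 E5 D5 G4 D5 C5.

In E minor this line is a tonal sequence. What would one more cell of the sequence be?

F#4 C5 B4

With a 3-note motive the entries are B4, A4, G4, each down a 2nd from the previous.
Statement 4 starts on F#4 and keeps the same diatonic contour: F#4 C5 B4.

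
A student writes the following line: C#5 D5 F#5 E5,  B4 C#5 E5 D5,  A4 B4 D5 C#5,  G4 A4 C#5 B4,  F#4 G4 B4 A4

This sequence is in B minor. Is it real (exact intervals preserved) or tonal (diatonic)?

tonal

Every note is diatonic to B minor.
Cell 1 has +1 semitones from note 1 to 2, but cell 2 has +2 — the interval quality changes while the contour stays the same, which is the hallmark of a tonal sequence.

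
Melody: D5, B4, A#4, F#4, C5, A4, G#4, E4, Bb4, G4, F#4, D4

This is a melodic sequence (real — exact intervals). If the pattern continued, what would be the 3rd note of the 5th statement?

D4

The unit is 4 notes. Position-3 pitches of the 3 shown cells: A#4, G#4, F#4.
Extending down a 2nd: E4 → D4.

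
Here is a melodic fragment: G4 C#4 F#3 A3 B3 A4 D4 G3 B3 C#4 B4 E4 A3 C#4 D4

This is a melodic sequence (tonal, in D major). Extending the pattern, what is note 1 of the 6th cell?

E5

Grouping in 5s, the 1st note of each cell is G4, A4, B4.
Carrying that up a 2nd forward: C#5 → D5 → E5.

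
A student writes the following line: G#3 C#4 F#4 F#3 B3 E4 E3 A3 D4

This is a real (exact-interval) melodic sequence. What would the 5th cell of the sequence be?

Taking 3-note groups, the heads are G#3, F#3, E3: the pattern moves down a 2nd.
Continuing the starts: D3 → C3.
From C3 the exact shape gives C3 F3 Bb3.

C3 F3 Bb3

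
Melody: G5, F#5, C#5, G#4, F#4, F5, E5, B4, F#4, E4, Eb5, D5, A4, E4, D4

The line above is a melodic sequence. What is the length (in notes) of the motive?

Try groups of 5 (3 cells in 15 notes):
G5 F#5 C#5 G#4 F#4 | F5 E5 B4 F#4 E4 | Eb5 D5 A4 E4 D4
That's a consistent down a 2nd shift per cell, and no other grouping gives one.

5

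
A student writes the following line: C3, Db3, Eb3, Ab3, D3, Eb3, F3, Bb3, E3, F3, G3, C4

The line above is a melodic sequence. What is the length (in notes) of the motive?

Try groups of 4 (3 cells in 12 notes):
C3 Db3 Eb3 Ab3 | D3 Eb3 F3 Bb3 | E3 F3 G3 C4
That's a consistent up a 2nd shift per cell, and no other grouping gives one.

4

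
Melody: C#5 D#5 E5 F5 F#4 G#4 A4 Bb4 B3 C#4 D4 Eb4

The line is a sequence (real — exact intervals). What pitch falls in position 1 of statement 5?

Grouping in 4s, the 1st note of each cell is C#5, F#4, B3.
Extending down a 5th: E3 → A2.

A2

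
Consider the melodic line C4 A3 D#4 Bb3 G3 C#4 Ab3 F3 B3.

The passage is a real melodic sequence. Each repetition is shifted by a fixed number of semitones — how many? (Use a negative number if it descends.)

-2

The 3-note cells begin on C4, Bb3, Ab3 — each down a 2nd from the last.
C4→Bb3 is 58 − 60 = -2 semitones.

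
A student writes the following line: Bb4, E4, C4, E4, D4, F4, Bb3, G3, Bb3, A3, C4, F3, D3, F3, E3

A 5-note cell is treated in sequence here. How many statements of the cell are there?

15 notes in groups of 5 gives 15/5 = 3 statements.
Starts: Bb4, F4, C4 — each down a 4th.

3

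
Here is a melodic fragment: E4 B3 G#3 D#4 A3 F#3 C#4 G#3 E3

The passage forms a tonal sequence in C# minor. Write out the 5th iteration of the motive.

A3 E3 C#3

With a 3-note motive the entries are E4, D#4, C#4, each down a 2nd from the previous.
Continuing the starts: B3 → A3.
From A3 the diatonic shape gives A3 E3 C#3.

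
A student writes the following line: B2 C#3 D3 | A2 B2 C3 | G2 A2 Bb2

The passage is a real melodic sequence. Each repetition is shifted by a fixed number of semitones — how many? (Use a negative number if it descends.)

The 3-note cells begin on B2, A2, G2 — each down a 2nd from the last.
B2 to A2 spans -2 semitones.

-2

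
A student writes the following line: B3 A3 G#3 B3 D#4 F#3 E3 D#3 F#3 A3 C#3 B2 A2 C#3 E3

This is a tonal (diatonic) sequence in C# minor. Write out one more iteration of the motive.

The 5-note cells begin on B3, F#3, C#3 — each down a 4th from the last.
Statement 4 starts on G#2 and keeps the same diatonic contour: G#2 F#2 E2 G#2 B2.

G#2 F#2 E2 G#2 B2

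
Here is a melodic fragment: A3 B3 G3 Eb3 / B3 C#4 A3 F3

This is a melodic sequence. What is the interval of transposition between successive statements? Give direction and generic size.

up a 2nd

With a 4-note motive the entries are A3, B3, each up a 2nd from the previous.
From A3 to B3: up a 2nd.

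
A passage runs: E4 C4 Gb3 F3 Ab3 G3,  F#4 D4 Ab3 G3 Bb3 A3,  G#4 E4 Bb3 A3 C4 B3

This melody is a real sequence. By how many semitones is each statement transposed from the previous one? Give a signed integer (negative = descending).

Unit = 6 notes; the statements start on E4, F#4, G#4, moving up a 2nd each time.
Counting half-steps from E4 to F#4: 2.

2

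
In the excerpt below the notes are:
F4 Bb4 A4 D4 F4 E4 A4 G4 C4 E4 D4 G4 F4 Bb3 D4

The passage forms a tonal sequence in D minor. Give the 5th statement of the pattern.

Unit = 5 notes; the statements start on F4, E4, D4, moving down a 2nd each time.
Carrying on: C4 → Bb3.
So cell 5 is Bb3 E4 D4 G3 Bb3.

Bb3 E4 D4 G3 Bb3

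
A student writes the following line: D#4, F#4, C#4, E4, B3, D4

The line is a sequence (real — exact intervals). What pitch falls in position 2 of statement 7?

The unit is 2 notes. Position-2 pitches of the 3 shown cells: F#4, E4, D4.
Carrying that down a 2nd forward: C4 → Bb3 → Ab3 → Gb3.

Gb3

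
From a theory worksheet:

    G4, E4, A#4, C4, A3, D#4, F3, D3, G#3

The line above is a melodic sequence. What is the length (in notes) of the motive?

3

There are 9 notes; a 3-note unit gives 3 cells:
G4 E4 A#4 | C4 A3 D#4 | F3 D3 G#3
Every group is a transposition down a 5th of the one before; no shorter unit works.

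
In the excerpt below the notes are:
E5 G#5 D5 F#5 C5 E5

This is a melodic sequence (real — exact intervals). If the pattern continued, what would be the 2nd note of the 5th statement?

The unit is 2 notes. Position-2 pitches of the 3 shown cells: G#5, F#5, E5.
Each moves down a 2nd. Continuing: D5 → C5.

C5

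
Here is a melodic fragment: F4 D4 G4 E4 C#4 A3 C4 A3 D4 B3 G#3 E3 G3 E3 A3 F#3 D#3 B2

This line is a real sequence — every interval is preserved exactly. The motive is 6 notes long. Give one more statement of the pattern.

D3 B2 E3 C#3 A#2 F#2

The 6-note cells begin on F4, C4, G3 — each down a 4th from the last.
So cell 4 is D3 B2 E3 C#3 A#2 F#2.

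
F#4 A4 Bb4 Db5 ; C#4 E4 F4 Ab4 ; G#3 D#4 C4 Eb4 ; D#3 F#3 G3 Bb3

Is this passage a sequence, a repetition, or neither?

neither

Note 2 of cell 3 is D#4; if this were a sequence it would be B3. No unit length gives a consistent transposition pattern.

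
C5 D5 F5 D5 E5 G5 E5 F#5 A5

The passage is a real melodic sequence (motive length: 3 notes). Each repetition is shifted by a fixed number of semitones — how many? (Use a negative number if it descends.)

2

With a 3-note motive the entries are C5, D5, E5, each up a 2nd from the previous.
Counting half-steps from C5 to D5: 2.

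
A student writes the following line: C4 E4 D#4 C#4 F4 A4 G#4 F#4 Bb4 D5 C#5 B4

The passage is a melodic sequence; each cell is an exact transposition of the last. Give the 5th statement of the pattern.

Unit = 4 notes; the statements start on C4, F4, Bb4, moving up a 4th each time.
Extending up a 4th: Eb5 → Ab5.
So cell 5 is Ab5 C6 B5 A5.

Ab5 C6 B5 A5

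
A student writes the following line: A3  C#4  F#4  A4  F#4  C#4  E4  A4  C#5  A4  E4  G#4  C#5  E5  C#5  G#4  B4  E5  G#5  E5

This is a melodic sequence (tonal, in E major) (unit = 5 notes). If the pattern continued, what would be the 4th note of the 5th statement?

B5

The unit is 5 notes. Position-4 pitches of the 4 shown cells: A4, C#5, E5, G#5.
From G#5, up a 3rd gives B5.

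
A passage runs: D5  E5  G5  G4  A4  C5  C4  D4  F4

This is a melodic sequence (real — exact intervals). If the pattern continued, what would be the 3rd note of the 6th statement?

The unit is 3 notes. Position-3 pitches of the 3 shown cells: G5, C5, F4.
Carrying that down a 5th forward: Bb3 → Eb3 → Ab2.

Ab2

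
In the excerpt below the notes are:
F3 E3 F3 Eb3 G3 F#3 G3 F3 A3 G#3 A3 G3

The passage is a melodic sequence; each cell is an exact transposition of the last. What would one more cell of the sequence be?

B3 A#3 B3 A3

The 4-note cells begin on F3, G3, A3 — each up a 2nd from the last.
From B3 the exact shape gives B3 A#3 B3 A3.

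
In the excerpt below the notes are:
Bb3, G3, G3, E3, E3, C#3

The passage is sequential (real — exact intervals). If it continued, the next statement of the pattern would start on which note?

Unit = 2 notes; the statements start on Bb3, G3, E3, moving down a 3rd each time.
One more step down a 3rd gives C#3.

C#3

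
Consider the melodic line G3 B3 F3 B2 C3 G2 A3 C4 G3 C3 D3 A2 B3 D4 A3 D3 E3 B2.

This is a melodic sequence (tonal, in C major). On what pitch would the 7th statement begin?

The 6-note cells begin on G3, A3, B3 — each up a 2nd from the last.
Continuing: C4 → D4 → E4 → F4. Statement 7 starts on F4.

F4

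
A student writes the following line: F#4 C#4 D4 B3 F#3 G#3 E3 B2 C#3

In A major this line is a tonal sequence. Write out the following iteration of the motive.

A2 E2 F#2

With a 3-note motive the entries are F#4, B3, E3, each down a 5th from the previous.
Statement 4 starts on A2 and keeps the same diatonic contour: A2 E2 F#2.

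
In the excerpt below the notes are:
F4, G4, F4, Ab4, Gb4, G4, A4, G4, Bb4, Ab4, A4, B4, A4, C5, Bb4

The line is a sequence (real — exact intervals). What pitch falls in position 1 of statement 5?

The unit is 5 notes. Position-1 pitches of the 3 shown cells: F4, G4, A4.
Extending up a 2nd: B4 → C#5.

C#5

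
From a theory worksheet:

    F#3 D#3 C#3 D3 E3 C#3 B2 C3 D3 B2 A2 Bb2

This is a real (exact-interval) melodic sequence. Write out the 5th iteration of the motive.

With a 4-note motive the entries are F#3, E3, D3, each down a 2nd from the previous.
Carrying on: C3 → Bb2.
So cell 5 is Bb2 G2 F2 Gb2.

Bb2 G2 F2 Gb2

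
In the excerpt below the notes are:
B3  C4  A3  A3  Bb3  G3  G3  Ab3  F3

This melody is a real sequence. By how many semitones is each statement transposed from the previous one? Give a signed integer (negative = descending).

Taking 3-note groups, the heads are B3, A3, G3: the pattern moves down a 2nd.
B3 to A3 spans -2 semitones.

-2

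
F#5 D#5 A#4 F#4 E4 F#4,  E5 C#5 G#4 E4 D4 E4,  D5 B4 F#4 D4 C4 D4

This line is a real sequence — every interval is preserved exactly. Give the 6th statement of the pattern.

The 6-note cells begin on F#5, E5, D5 — each down a 2nd from the last.
Carrying on: C5 → Bb4 → Ab4.
Statement 6 starts on Ab4 and keeps the same exact contour: Ab4 F4 C4 Ab3 Gb3 Ab3.

Ab4 F4 C4 Ab3 Gb3 Ab3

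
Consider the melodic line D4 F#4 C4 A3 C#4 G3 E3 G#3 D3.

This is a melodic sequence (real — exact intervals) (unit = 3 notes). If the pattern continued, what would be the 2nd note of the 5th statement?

The unit is 3 notes. Position-2 pitches of the 3 shown cells: F#4, C#4, G#3.
Carrying that down a 4th forward: D#3 → A#2.

A#2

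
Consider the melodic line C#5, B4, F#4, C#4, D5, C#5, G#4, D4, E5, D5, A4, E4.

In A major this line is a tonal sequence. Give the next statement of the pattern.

Taking 4-note groups, the heads are C#5, D5, E5: the pattern moves up a 2nd.
Statement 4 starts on F#5 and keeps the same diatonic contour: F#5 E5 B4 F#4.

F#5 E5 B4 F#4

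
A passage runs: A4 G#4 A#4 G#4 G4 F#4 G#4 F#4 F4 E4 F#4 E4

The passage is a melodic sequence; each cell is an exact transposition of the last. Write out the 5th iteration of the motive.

Taking 4-note groups, the heads are A4, G4, F4: the pattern moves down a 2nd.
Carrying on: Eb4 → Db4.
Statement 5 starts on Db4 and keeps the same exact contour: Db4 C4 D4 C4.

Db4 C4 D4 C4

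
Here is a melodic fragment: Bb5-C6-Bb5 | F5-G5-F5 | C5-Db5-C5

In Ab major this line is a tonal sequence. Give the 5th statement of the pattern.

The 3-note cells begin on Bb5, F5, C5 — each down a 4th from the last.
Carrying on: G4 → Db4.
Statement 5 starts on Db4 and keeps the same diatonic contour: Db4 Eb4 Db4.

Db4 Eb4 Db4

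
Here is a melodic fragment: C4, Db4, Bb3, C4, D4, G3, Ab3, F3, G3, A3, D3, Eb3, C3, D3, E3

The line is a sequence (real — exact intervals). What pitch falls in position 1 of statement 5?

E2

The unit is 5 notes. Position-1 pitches of the 3 shown cells: C4, G3, D3.
Each moves down a 4th. Continuing: A2 → E2.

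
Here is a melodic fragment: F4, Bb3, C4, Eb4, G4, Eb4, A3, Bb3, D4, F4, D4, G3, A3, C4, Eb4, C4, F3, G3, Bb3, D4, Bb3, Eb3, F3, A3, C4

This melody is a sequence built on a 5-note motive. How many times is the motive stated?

25 notes in groups of 5 gives 25/5 = 5 statements.
Starts: F4, Eb4, D4, C4, Bb3 — each down a 2nd.

5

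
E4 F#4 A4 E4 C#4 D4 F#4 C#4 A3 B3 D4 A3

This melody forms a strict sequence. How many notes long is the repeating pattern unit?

4

Try groups of 4 (3 cells in 12 notes):
E4 F#4 A4 E4 | C#4 D4 F#4 C#4 | A3 B3 D4 A3
That's a consistent down a 3rd shift per cell, and no other grouping gives one.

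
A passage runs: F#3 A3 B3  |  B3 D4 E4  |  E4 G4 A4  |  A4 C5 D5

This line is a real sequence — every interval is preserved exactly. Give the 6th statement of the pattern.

The 3-note cells begin on F#3, B3, E4, A4 — each up a 4th from the last.
Carrying on: D5 → G5.
So cell 6 is G5 Bb5 C6.

G5 Bb5 C6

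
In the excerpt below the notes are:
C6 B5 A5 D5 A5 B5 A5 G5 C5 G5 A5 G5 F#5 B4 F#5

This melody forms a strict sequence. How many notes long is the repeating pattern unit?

Try groups of 5 (3 cells in 15 notes):
C6 B5 A5 D5 A5 | B5 A5 G5 C5 G5 | A5 G5 F#5 B4 F#5
That's a consistent down a 2nd shift per cell, and no other grouping gives one.

5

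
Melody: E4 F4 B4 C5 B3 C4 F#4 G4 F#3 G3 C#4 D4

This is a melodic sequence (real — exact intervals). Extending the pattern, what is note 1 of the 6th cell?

With 4-note cells, note 1 of each statement runs E4, B3, F#3.
Extending down a 4th: C#3 → G#2 → D#2.

D#2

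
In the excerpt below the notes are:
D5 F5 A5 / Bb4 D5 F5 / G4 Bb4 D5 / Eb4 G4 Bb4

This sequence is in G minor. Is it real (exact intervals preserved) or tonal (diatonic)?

tonal

Every note is diatonic to G minor.
Cell 1 has +3 semitones from note 1 to 2, but cell 2 has +4 — the interval quality changes while the contour stays the same, which is the hallmark of a tonal sequence.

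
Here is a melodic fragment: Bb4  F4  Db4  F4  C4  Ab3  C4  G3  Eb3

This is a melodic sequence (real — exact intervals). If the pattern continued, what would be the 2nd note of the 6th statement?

E2

The unit is 3 notes. Position-2 pitches of the 3 shown cells: F4, C4, G3.
Each moves down a 4th. Continuing: D3 → A2 → E2.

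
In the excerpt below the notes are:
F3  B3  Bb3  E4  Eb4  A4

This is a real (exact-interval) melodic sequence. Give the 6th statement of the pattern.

Gb5 C6

With a 2-note motive the entries are F3, Bb3, Eb4, each up a 4th from the previous.
Continuing the starts: Ab4 → Db5 → Gb5.
Statement 6 starts on Gb5 and keeps the same exact contour: Gb5 C6.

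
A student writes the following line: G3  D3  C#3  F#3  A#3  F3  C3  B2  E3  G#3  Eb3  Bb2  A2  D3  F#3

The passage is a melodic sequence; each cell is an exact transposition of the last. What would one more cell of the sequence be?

Db3 Ab2 G2 C3 E3

With a 5-note motive the entries are G3, F3, Eb3, each down a 2nd from the previous.
From Db3 the exact shape gives Db3 Ab2 G2 C3 E3.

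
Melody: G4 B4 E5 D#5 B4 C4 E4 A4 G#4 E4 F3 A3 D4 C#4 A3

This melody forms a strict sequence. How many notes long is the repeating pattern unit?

There are 15 notes; a 5-note unit gives 3 cells:
G4 B4 E5 D#5 B4 | C4 E4 A4 G#4 E4 | F3 A3 D4 C#4 A3
That's a consistent down a 5th shift per cell, and no other grouping gives one.

5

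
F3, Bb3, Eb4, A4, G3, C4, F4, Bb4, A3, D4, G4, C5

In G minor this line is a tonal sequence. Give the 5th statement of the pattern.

C4 F4 Bb4 Eb5

With a 4-note motive the entries are F3, G3, A3, each up a 2nd from the previous.
Extending up a 2nd: Bb3 → C4.
From C4 the diatonic shape gives C4 F4 Bb4 Eb5.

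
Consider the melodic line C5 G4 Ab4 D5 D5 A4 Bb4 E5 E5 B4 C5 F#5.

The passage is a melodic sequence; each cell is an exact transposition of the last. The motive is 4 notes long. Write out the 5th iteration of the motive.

G#5 D#5 E5 A#5

Taking 4-note groups, the heads are C5, D5, E5: the pattern moves up a 2nd.
Extending up a 2nd: F#5 → G#5.
So cell 5 is G#5 D#5 E5 A#5.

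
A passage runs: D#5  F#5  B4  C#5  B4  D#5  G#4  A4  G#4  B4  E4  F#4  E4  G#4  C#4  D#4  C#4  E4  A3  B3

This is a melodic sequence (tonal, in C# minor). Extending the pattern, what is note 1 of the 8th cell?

With 4-note cells, note 1 of each statement runs D#5, B4, G#4, E4, C#4.
Extending down a 3rd: A3 → F#3 → D#3.

D#3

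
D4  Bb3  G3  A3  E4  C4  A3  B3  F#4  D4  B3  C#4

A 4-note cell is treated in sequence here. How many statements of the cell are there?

12 notes in groups of 4 gives 12/4 = 3 statements.
Starts: D4, E4, F#4 — each up a 2nd.

3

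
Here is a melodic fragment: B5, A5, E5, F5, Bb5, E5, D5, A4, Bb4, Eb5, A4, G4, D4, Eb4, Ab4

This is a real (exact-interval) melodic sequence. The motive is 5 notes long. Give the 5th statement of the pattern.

G3 F3 C3 Db3 Gb3

The 5-note cells begin on B5, E5, A4 — each down a 5th from the last.
Extending down a 5th: D4 → G3.
Statement 5 starts on G3 and keeps the same exact contour: G3 F3 C3 Db3 Gb3.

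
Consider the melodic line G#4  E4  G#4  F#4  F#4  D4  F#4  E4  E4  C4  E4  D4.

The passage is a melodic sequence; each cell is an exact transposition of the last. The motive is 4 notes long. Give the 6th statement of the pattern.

Bb3 Gb3 Bb3 Ab3

The 4-note cells begin on G#4, F#4, E4 — each down a 2nd from the last.
Carrying on: D4 → C4 → Bb3.
So cell 6 is Bb3 Gb3 Bb3 Ab3.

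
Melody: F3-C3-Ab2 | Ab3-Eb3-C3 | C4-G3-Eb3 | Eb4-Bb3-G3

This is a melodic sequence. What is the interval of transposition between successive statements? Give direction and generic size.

up a 3rd

Unit = 3 notes; the statements start on F3, Ab3, C4, Eb4, moving up a 3rd each time.
From F3 to Ab3: up a 3rd.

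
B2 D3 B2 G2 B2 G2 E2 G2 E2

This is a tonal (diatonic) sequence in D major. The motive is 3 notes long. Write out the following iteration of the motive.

Unit = 3 notes; the statements start on B2, G2, E2, moving down a 3rd each time.
Statement 4 starts on C#2 and keeps the same diatonic contour: C#2 E2 C#2.

C#2 E2 C#2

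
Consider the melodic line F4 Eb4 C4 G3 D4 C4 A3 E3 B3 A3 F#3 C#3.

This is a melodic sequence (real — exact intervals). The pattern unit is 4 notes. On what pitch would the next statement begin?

With a 4-note motive the entries are F4, D4, B3, each down a 3rd from the previous.
One more step down a 3rd gives G#3.

G#3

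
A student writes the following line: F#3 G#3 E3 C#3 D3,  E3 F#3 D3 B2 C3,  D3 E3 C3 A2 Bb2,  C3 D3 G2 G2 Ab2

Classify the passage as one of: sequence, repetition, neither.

neither

Note 3 of cell 4 is G2; if this were a sequence it would be Bb2. No unit length gives a consistent transposition pattern.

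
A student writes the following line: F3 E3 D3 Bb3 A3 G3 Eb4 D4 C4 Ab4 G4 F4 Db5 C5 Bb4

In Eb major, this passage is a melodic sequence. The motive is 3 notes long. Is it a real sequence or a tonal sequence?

Each cell has the same semitone pattern (-1, -2) — intervals are preserved exactly.
And E3 lies outside Eb major, so the sequence is real rather than tonal.

real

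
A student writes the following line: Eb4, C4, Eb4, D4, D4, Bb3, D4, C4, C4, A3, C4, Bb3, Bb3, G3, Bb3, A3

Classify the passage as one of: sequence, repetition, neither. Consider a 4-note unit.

sequence

Each 4-note cell is the previous one transposed down a 2nd.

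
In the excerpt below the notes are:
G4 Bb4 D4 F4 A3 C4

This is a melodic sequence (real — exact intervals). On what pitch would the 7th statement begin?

C#2

Unit = 2 notes; the statements start on G4, D4, A3, moving down a 4th each time.
Continuing: E3 → B2 → F#2 → C#2. Statement 7 starts on C#2.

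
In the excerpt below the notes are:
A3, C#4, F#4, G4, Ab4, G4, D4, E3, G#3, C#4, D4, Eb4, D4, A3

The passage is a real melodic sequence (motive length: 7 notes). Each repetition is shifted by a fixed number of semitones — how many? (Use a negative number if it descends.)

Unit = 7 notes; the statements start on A3, E3, moving down a 4th each time.
A3 to E3 spans -5 semitones.

-5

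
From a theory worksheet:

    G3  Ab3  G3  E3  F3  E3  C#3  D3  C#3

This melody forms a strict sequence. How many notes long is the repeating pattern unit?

3

There are 9 notes; a 3-note unit gives 3 cells:
G3 Ab3 G3 | E3 F3 E3 | C#3 D3 C#3
That's a consistent down a 3rd shift per cell, and no other grouping gives one.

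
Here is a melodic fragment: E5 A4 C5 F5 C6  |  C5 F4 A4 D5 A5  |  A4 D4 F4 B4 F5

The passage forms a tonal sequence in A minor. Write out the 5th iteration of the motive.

The 5-note cells begin on E5, C5, A4 — each down a 3rd from the last.
Carrying on: F4 → D4.
Statement 5 starts on D4 and keeps the same diatonic contour: D4 G3 B3 E4 B4.

D4 G3 B3 E4 B4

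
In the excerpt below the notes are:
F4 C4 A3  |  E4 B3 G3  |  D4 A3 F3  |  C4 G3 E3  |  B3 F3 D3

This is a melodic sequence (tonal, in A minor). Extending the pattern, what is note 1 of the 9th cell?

E3

With 3-note cells, note 1 of each statement runs F4, E4, D4, C4, B3.
Extending down a 2nd: A3 → G3 → F3 → E3.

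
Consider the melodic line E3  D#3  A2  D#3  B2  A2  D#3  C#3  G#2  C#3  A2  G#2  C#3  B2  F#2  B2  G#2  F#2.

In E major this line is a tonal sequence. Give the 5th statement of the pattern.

With a 6-note motive the entries are E3, D#3, C#3, each down a 2nd from the previous.
Carrying on: B2 → A2.
Statement 5 starts on A2 and keeps the same diatonic contour: A2 G#2 D#2 G#2 E2 D#2.

A2 G#2 D#2 G#2 E2 D#2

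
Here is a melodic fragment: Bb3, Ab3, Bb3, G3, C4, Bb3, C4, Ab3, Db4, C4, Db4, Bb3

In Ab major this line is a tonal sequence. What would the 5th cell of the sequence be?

F4 Eb4 F4 Db4

Taking 4-note groups, the heads are Bb3, C4, Db4: the pattern moves up a 2nd.
Carrying on: Eb4 → F4.
So cell 5 is F4 Eb4 F4 Db4.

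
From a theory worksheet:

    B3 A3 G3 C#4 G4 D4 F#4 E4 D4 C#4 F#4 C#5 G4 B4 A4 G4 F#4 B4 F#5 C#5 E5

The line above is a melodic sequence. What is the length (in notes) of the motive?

7

There are 21 notes; a 7-note unit gives 3 cells:
B3 A3 G3 C#4 G4 D4 F#4 | E4 D4 C#4 F#4 C#5 G4 B4 | A4 G4 F#4 B4 F#5 C#5 E5
That's a consistent up a 4th shift per cell, and no other grouping gives one.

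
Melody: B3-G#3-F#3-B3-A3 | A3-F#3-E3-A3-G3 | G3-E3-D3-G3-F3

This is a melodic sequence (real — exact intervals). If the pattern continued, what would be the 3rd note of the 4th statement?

Grouping in 5s, the 3rd note of each cell is F#3, E3, D3.
Each moves down a 2nd; the next is C3.

C3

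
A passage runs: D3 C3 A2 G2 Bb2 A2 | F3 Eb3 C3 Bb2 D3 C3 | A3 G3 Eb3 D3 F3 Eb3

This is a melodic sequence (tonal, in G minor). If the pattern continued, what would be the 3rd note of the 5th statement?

Grouping in 6s, the 3rd note of each cell is A2, C3, Eb3.
Carrying that up a 3rd forward: G3 → Bb3.

Bb3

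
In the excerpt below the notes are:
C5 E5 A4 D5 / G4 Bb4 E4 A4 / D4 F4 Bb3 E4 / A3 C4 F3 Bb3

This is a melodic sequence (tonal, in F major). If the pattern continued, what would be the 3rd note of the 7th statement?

With 4-note cells, note 3 of each statement runs A4, E4, Bb3, F3.
Carrying that down a 4th forward: C3 → G2 → D2.

D2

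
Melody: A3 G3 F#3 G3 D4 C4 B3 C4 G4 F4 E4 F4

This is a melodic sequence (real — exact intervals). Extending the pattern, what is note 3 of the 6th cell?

Grouping in 4s, the 3rd note of each cell is F#3, B3, E4.
Carrying that up a 4th forward: A4 → D5 → G5.

G5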